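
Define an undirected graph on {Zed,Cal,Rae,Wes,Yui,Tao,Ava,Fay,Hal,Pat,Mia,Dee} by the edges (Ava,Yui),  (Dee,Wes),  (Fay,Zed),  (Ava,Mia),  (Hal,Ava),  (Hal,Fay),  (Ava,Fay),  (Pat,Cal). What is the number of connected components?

Component: {Rae}
Component: {Tao}
Component: {Cal, Pat}
Component: {Wes, Dee}
Component: {Zed, Yui, Ava, Fay, Hal, Mia}

5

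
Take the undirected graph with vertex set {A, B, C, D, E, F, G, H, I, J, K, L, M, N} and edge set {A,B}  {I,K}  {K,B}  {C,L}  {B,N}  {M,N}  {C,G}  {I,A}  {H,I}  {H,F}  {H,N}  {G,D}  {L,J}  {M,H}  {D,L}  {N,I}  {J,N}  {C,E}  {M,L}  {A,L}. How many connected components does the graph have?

1

Component: {A, B, C, D, E, F, G, H, I, J, K, L, M, N}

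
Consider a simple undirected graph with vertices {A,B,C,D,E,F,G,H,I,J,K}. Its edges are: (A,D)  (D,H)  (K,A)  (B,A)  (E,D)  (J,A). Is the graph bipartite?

A valid 2-coloring puts {B, C, D, F, G, I, J, K} on one side and {A, E, H} on the other; every edge crosses between the two sides.

Yes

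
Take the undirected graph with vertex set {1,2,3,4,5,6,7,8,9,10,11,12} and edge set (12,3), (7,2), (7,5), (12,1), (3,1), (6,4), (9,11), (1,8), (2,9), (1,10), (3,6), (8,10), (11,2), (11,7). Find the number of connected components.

2

Component: {2, 5, 7, 9, 11}
Component: {1, 3, 4, 6, 8, 10, 12}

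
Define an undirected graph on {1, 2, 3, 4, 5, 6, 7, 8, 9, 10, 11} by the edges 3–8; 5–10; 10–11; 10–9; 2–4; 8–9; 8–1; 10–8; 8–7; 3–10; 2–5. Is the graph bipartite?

No

The cycle 3-8-10-3 has length 3, which is odd, so the graph is not bipartite.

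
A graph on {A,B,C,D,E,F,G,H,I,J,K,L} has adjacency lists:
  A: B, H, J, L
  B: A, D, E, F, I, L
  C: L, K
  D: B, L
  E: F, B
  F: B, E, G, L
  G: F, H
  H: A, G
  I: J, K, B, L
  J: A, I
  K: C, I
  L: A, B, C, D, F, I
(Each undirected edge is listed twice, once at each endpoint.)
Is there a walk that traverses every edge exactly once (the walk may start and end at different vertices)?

Degrees: A:4, B:6, C:2, D:2, E:2, F:4, G:2, H:2, I:4, J:2, K:2, L:6
Odd-degree vertices: none (0 total).
The non-isolated vertices are connected and exactly 0 have odd degree, so an Eulerian trail exists.

Yes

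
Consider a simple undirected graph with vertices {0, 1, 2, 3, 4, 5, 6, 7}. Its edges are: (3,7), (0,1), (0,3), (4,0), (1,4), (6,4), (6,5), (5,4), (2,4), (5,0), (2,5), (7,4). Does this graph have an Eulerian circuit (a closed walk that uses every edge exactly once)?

Degrees: 0:4, 1:2, 2:2, 3:2, 4:6, 5:4, 6:2, 7:2
All degrees are even and the non-isolated vertices are connected — an Eulerian circuit exists.

Yes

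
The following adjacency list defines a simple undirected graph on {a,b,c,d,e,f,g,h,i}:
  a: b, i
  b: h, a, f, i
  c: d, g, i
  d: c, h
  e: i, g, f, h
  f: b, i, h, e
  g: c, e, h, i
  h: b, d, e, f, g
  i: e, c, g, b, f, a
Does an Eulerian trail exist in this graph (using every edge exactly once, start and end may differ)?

Yes

Degrees: a:2, b:4, c:3, d:2, e:4, f:4, g:4, h:5, i:6
Odd-degree vertices: c, h (2 total).
The non-isolated vertices are connected and exactly 2 have odd degree, so an Eulerian trail exists (from c to h).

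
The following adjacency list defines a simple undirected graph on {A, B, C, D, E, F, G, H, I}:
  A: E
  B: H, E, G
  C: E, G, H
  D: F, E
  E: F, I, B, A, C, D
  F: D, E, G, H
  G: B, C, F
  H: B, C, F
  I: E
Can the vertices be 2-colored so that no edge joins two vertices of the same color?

No

F-D-E-F is an odd cycle (length 3), and a bipartite graph can contain only even cycles.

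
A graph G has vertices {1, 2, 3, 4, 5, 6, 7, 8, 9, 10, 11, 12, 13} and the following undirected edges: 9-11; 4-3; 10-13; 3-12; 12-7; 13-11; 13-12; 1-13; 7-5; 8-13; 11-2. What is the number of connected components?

2

Component: {6}
Component: {1, 2, 3, 4, 5, 7, 8, 9, 10, 11, 12, 13}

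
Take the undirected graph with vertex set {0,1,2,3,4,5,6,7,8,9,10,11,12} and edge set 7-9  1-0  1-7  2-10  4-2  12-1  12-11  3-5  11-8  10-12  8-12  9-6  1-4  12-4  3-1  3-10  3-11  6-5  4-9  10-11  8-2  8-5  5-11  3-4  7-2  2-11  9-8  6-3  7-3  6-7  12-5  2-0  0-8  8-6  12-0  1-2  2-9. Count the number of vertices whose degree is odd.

Degrees: 0:4, 1:6, 2:8, 3:7, 4:5, 5:5, 6:5, 7:5, 8:7, 9:5, 10:4, 11:6, 12:7
Odd-degree vertices: 3, 4, 5, 6, 7, 8, 9, 12.

8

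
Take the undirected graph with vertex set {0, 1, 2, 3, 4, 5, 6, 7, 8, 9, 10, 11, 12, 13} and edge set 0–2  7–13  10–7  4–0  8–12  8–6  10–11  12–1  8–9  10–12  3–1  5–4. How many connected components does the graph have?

Component: {0, 2, 4, 5}
Component: {1, 3, 6, 7, 8, 9, 10, 11, 12, 13}

2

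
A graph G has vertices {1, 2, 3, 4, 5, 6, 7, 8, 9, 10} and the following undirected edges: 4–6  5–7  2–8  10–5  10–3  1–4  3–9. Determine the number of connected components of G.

Component: {2, 8}
Component: {1, 4, 6}
Component: {3, 5, 7, 9, 10}

3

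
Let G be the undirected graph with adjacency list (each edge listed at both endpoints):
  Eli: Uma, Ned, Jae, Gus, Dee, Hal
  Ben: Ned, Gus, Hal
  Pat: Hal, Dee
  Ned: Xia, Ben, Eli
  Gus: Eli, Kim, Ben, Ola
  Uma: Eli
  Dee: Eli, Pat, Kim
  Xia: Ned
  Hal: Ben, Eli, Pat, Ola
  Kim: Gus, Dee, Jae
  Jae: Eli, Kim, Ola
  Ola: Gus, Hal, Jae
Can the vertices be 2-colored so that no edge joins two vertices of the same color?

Yes

Color {Ned, Gus, Uma, Dee, Hal, Jae} black and {Eli, Ben, Pat, Xia, Kim, Ola} white. No edge joins two same-colored vertices, so the graph is bipartite.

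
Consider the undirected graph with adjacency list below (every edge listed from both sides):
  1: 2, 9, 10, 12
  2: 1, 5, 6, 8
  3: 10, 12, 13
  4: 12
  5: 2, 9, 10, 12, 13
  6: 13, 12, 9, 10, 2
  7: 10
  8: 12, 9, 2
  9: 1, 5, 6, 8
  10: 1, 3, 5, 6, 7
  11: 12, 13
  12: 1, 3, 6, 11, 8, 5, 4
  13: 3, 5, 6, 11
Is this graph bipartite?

Yes

Partition the vertices as {2, 9, 10, 12, 13} vs {1, 3, 4, 5, 6, 7, 8, 11}. Each listed edge has one endpoint in each part, so the graph is bipartite.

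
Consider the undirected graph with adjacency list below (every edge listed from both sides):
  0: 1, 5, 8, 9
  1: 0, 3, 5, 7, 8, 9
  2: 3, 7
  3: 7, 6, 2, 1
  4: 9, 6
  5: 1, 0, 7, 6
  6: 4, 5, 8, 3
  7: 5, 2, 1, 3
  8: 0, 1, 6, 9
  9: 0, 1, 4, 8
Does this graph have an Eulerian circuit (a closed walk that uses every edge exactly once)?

Yes

Degrees: 0:4, 1:6, 2:2, 3:4, 4:2, 5:4, 6:4, 7:4, 8:4, 9:4
All degrees are even and the non-isolated vertices are connected — an Eulerian circuit exists.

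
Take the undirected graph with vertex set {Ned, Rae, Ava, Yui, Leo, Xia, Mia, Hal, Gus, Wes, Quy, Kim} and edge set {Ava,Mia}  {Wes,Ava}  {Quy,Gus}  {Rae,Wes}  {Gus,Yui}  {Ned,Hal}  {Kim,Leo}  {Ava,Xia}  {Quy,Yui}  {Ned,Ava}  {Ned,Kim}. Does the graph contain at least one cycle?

Yes

|V| = 12, |E| = 11, number of components = 2.
Since 11 > 12 - 2, a cycle must exist; for instance Yui-Quy-Gus-Yui.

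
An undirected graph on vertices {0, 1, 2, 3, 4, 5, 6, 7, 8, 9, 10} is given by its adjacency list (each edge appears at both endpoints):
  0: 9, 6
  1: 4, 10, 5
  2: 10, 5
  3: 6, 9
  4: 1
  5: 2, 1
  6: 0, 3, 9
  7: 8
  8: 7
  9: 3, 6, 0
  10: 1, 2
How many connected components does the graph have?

Component: {7, 8}
Component: {0, 3, 6, 9}
Component: {1, 2, 4, 5, 10}

3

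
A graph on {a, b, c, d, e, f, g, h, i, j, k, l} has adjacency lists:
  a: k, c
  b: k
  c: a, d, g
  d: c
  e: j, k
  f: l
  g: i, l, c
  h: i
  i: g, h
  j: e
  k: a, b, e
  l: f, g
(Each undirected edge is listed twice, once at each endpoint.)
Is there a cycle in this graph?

|V| = 12, |E| = 11, number of components = 1.
A forest on 12 vertices with 1 component has exactly 11 edges, which matches — so no cycle.

No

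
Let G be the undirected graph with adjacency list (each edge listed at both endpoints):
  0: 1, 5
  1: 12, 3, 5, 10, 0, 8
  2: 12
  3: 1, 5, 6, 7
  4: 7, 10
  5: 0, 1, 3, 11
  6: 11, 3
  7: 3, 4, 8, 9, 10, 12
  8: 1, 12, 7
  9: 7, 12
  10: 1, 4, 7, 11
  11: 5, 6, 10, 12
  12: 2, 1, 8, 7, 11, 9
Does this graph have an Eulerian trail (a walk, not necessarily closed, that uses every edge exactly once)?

Yes

Degrees: 0:2, 1:6, 2:1, 3:4, 4:2, 5:4, 6:2, 7:6, 8:3, 9:2, 10:4, 11:4, 12:6
Odd-degree vertices: 2, 8 (2 total).
With 2 odd-degree vertices and all edges in one connected piece, an Eulerian trail exists (from 2 to 8).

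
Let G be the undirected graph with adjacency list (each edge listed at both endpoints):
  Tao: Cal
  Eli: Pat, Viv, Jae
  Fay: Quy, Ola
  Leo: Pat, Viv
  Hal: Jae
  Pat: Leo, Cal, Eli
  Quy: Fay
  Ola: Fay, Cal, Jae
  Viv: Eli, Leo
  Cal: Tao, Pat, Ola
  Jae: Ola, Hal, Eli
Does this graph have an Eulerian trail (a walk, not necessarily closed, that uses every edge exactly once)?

Degrees: Tao:1, Eli:3, Fay:2, Leo:2, Hal:1, Pat:3, Quy:1, Ola:3, Viv:2, Cal:3, Jae:3
Odd-degree vertices: Tao, Eli, Hal, Pat, Quy, Ola, Cal, Jae (8 total).
With 8 odd-degree vertices (more than two), no single trail can use every edge.

No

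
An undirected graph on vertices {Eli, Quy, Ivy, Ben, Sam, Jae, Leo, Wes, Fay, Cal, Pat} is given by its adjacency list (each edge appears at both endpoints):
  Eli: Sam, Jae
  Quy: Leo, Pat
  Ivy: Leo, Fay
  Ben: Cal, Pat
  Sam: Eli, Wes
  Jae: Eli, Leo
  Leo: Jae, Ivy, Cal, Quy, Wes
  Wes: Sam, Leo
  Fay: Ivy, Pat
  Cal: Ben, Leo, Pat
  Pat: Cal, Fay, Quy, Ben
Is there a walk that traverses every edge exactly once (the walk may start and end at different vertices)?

Degrees: Eli:2, Quy:2, Ivy:2, Ben:2, Sam:2, Jae:2, Leo:5, Wes:2, Fay:2, Cal:3, Pat:4
Odd-degree vertices: Leo, Cal (2 total).
The non-isolated vertices are connected and exactly 2 have odd degree, so an Eulerian trail exists (from Leo to Cal).

Yes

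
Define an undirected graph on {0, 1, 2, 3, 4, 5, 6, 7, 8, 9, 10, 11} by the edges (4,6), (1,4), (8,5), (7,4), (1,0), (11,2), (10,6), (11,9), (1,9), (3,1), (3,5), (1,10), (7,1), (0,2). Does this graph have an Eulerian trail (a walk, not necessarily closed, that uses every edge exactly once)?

Degrees: 0:2, 1:6, 2:2, 3:2, 4:3, 5:2, 6:2, 7:2, 8:1, 9:2, 10:2, 11:2
Odd-degree vertices: 4, 8 (2 total).
The non-isolated vertices are connected and exactly 2 have odd degree, so an Eulerian trail exists (from 4 to 8).

Yes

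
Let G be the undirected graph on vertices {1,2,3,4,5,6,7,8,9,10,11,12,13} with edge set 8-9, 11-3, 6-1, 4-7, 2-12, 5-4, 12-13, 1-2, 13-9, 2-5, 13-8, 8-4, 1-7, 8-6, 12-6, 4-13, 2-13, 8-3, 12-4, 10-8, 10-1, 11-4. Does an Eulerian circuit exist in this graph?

Degrees: 1:4, 2:4, 3:2, 4:6, 5:2, 6:3, 7:2, 8:6, 9:2, 10:2, 11:2, 12:4, 13:5
6, 13 have odd degree; an Eulerian circuit needs every degree to be even, so none exists.

No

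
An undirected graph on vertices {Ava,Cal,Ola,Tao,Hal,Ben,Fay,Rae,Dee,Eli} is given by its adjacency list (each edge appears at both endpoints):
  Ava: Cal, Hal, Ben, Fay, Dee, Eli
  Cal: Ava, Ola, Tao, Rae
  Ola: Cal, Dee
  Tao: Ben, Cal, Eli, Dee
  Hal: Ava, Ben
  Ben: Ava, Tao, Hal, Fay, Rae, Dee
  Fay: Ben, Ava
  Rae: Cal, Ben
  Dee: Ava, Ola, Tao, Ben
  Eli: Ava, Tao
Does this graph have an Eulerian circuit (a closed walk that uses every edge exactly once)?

Degrees: Ava:6, Cal:4, Ola:2, Tao:4, Hal:2, Ben:6, Fay:2, Rae:2, Dee:4, Eli:2
Every vertex has even degree and the edges form a single connected piece, so an Eulerian circuit exists.

Yes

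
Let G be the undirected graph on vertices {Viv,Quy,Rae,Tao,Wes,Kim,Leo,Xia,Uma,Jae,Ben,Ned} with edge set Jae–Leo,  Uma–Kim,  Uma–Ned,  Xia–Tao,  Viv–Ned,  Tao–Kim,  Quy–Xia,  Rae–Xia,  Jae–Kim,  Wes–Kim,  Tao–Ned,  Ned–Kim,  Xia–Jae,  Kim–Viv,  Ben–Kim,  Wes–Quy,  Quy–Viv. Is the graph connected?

Yes

Starting from Viv and exploring outward reaches every vertex (Viv, Quy, Ned, Kim, Xia, Wes, Uma, Tao, Ben, Jae, Rae, Leo); the graph is connected.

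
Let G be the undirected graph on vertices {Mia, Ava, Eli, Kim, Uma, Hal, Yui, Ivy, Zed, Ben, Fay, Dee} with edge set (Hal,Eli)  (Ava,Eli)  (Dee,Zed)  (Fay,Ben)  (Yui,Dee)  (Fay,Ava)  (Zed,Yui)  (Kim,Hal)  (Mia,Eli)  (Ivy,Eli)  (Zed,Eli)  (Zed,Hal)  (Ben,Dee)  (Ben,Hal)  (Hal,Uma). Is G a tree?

The graph has 12 vertices and 15 edges.
Connected but with 15 > 11 edges, so it has a cycle and is not a tree.

No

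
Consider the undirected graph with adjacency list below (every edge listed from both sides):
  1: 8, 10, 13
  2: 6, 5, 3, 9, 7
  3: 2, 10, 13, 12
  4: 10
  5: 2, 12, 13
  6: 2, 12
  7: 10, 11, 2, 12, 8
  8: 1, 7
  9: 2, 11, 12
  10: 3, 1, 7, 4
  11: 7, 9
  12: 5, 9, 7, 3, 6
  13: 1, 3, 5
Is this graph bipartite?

Yes

A valid 2-coloring puts {2, 8, 10, 11, 12, 13} on one side and {1, 3, 4, 5, 6, 7, 9} on the other; every edge crosses between the two sides.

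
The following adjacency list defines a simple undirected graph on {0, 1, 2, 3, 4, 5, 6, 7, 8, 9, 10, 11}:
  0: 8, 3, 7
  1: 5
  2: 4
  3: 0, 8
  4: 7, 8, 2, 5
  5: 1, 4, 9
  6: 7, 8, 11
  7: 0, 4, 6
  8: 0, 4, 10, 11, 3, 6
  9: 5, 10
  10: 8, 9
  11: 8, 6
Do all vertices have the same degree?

Degrees: 0:3, 1:1, 2:1, 3:2, 4:4, 5:3, 6:3, 7:3, 8:6, 9:2, 10:2, 11:2
Degrees are not all equal (e.g. deg(1)=1 but deg(8)=6); not regular.

No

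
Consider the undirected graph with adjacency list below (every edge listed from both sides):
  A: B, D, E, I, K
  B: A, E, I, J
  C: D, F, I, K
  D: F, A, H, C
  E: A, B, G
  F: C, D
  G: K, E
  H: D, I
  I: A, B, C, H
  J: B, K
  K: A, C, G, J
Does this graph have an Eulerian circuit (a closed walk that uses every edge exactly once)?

Degrees: A:5, B:4, C:4, D:4, E:3, F:2, G:2, H:2, I:4, J:2, K:4
Vertices with odd degree: A, E. An Eulerian circuit requires all degrees even.

No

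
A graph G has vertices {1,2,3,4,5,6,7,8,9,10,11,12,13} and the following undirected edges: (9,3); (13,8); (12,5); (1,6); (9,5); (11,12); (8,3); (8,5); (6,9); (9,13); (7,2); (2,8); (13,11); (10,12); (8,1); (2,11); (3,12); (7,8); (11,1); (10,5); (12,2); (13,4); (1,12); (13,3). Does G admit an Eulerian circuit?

Degrees: 1:4, 2:4, 3:4, 4:1, 5:4, 6:2, 7:2, 8:6, 9:4, 10:2, 11:4, 12:6, 13:5
Vertices with odd degree: 4, 13. An Eulerian circuit requires all degrees even.

No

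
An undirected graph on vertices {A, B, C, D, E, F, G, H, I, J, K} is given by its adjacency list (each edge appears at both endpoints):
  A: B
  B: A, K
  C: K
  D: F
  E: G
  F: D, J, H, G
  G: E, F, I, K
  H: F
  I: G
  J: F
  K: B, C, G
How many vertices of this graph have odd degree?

Degrees: A:1, B:2, C:1, D:1, E:1, F:4, G:4, H:1, I:1, J:1, K:3
Odd-degree vertices: A, C, D, E, H, I, J, K.

8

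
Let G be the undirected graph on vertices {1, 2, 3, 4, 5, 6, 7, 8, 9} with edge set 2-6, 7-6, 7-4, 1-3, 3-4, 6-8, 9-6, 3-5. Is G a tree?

Yes

|V| = 9, |E| = 8.
It is connected with exactly 8 edges, hence acyclic — it is a tree.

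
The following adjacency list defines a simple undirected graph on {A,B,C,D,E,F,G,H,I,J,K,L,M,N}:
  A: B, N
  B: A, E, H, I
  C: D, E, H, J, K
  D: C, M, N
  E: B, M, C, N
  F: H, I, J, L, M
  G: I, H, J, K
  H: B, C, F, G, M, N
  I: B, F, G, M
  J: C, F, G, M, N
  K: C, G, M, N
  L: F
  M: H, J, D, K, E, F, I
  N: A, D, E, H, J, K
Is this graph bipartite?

The cycle M-F-I-M has length 3, which is odd, so the graph is not bipartite.

No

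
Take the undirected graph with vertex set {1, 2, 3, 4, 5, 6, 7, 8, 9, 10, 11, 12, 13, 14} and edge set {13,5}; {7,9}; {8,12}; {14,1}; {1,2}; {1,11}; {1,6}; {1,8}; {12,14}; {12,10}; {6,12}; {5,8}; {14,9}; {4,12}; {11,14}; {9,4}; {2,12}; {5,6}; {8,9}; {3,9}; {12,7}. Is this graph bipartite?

The cycle 1-11-14-1 has length 3, which is odd, so the graph is not bipartite.

No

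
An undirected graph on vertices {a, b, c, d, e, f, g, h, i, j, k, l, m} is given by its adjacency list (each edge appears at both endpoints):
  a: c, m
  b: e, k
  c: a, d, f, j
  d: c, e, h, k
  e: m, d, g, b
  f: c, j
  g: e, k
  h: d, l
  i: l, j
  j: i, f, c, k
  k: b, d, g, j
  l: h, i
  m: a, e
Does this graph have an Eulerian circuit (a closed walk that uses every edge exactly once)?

Degrees: a:2, b:2, c:4, d:4, e:4, f:2, g:2, h:2, i:2, j:4, k:4, l:2, m:2
All degrees are even and the non-isolated vertices are connected — an Eulerian circuit exists.

Yes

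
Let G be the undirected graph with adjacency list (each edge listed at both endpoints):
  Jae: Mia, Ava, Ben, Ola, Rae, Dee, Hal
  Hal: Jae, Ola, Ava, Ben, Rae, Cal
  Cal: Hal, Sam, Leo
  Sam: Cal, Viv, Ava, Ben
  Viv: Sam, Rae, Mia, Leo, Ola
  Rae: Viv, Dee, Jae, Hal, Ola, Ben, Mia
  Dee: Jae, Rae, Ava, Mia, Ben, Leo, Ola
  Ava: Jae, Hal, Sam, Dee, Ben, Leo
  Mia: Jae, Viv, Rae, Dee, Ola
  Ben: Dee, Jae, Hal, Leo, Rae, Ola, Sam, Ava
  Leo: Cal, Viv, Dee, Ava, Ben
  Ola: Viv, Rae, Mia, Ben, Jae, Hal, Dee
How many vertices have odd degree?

Degrees: Jae:7, Hal:6, Cal:3, Sam:4, Viv:5, Rae:7, Dee:7, Ava:6, Mia:5, Ben:8, Leo:5, Ola:7
Odd-degree vertices: Jae, Cal, Viv, Rae, Dee, Mia, Leo, Ola.

8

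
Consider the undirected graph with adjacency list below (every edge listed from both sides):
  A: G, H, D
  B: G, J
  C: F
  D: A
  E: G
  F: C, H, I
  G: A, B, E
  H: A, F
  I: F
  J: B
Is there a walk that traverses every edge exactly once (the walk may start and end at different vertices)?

No

Degrees: A:3, B:2, C:1, D:1, E:1, F:3, G:3, H:2, I:1, J:1
Odd-degree vertices: A, C, D, E, F, G, I, J (8 total).
An Eulerian trail requires 0 or 2 odd-degree vertices; here there are 8.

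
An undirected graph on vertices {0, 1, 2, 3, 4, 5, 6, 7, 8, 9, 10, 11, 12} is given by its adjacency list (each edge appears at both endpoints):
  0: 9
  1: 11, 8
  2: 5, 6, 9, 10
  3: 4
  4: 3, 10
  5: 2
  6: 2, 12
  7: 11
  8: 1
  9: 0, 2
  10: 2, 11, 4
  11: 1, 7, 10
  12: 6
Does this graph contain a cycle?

No

|V| = 13, |E| = 12, number of components = 1.
A forest on 13 vertices with 1 component has exactly 12 edges, which matches — so no cycle.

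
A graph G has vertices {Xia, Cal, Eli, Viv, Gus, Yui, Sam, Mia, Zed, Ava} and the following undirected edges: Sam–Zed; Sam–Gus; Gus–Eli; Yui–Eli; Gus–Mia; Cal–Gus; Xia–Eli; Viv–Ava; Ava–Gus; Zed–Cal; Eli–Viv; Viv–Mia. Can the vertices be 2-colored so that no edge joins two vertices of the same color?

Partition the vertices as {Cal, Eli, Sam, Mia, Ava} vs {Xia, Viv, Gus, Yui, Zed}. Each listed edge has one endpoint in each part, so the graph is bipartite.

Yes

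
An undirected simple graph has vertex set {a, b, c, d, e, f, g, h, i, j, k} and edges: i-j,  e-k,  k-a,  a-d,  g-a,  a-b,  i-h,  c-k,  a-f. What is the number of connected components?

Component: {h, i, j}
Component: {a, b, c, d, e, f, g, k}

2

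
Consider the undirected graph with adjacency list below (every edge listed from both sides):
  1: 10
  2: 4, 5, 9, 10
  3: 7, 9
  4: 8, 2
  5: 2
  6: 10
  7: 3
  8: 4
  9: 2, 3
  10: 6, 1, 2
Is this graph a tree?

The graph has 10 vertices and 9 edges.
Connected and |E| = |V| - 1, which characterizes a tree.

Yes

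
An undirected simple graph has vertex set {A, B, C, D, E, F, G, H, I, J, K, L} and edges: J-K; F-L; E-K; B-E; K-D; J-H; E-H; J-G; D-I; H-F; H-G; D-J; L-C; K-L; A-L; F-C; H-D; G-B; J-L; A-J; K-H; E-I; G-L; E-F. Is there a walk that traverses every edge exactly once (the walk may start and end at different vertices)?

Degrees: A:2, B:2, C:2, D:4, E:5, F:4, G:4, H:6, I:2, J:6, K:5, L:6
Odd-degree vertices: E, K (2 total).
With 2 odd-degree vertices and all edges in one connected piece, an Eulerian trail exists (from E to K).

Yes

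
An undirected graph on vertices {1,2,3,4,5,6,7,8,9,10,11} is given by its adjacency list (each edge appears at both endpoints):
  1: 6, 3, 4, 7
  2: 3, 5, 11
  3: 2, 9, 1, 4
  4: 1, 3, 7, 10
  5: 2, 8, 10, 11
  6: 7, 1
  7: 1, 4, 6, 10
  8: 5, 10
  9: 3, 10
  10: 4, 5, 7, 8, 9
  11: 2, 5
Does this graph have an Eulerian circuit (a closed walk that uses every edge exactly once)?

Degrees: 1:4, 2:3, 3:4, 4:4, 5:4, 6:2, 7:4, 8:2, 9:2, 10:5, 11:2
2, 10 have odd degree; an Eulerian circuit needs every degree to be even, so none exists.

No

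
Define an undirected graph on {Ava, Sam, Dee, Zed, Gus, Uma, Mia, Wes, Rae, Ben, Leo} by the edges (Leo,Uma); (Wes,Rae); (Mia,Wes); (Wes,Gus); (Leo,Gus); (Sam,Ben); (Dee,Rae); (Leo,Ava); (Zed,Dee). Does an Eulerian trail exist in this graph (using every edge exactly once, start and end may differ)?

No

Degrees: Ava:1, Sam:1, Dee:2, Zed:1, Gus:2, Uma:1, Mia:1, Wes:3, Rae:2, Ben:1, Leo:3
Odd-degree vertices: Ava, Sam, Zed, Uma, Mia, Wes, Ben, Leo (8 total).
With 8 odd-degree vertices (more than two), no single trail can use every edge.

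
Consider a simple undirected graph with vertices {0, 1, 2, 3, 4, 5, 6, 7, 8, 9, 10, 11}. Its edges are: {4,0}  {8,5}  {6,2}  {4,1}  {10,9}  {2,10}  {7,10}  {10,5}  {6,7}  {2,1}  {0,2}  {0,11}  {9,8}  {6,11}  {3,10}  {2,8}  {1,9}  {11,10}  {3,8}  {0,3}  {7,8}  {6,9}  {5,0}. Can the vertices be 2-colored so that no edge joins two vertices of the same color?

Yes

A valid 2-coloring puts {2, 3, 4, 5, 7, 9, 11} on one side and {0, 1, 6, 8, 10} on the other; every edge crosses between the two sides.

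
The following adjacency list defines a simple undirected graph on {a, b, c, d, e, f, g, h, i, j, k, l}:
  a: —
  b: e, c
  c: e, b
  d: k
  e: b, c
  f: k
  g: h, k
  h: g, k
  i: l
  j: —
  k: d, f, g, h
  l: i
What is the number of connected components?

5

Component: {a}
Component: {j}
Component: {i, l}
Component: {b, c, e}
Component: {d, f, g, h, k}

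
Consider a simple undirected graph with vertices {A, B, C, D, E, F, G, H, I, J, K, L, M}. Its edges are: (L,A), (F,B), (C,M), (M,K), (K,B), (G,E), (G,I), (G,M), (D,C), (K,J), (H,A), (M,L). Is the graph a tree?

Yes

The graph has 13 vertices and 12 edges.
Connected and |E| = |V| - 1, which characterizes a tree.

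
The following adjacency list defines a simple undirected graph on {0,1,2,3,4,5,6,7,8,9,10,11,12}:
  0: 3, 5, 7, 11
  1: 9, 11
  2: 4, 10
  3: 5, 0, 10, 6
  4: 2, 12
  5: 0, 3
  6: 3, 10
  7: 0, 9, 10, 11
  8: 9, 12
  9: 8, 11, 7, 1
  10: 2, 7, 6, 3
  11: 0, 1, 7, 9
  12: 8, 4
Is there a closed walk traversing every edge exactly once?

Yes

Degrees: 0:4, 1:2, 2:2, 3:4, 4:2, 5:2, 6:2, 7:4, 8:2, 9:4, 10:4, 11:4, 12:2
Every vertex has even degree and the edges form a single connected piece, so an Eulerian circuit exists.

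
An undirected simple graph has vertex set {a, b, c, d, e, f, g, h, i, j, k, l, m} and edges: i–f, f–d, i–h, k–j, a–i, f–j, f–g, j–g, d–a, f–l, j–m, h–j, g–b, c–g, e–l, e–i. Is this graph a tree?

No

|V| = 13, |E| = 16.
Connected but with 16 > 12 edges, so it has a cycle and is not a tree.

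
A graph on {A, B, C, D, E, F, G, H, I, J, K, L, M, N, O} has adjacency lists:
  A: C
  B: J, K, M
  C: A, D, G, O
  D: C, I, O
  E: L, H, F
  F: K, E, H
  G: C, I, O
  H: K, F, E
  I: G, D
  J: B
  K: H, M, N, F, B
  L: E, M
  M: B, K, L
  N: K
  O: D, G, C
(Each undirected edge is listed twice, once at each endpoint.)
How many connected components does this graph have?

2

Component: {A, C, D, G, I, O}
Component: {B, E, F, H, J, K, L, M, N}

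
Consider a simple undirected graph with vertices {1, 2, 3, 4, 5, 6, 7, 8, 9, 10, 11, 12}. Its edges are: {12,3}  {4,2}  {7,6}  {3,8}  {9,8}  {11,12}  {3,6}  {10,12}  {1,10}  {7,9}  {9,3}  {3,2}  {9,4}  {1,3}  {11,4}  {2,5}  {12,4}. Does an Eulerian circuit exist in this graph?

No

Degrees: 1:2, 2:3, 3:6, 4:4, 5:1, 6:2, 7:2, 8:2, 9:4, 10:2, 11:2, 12:4
Vertices with odd degree: 2, 5. An Eulerian circuit requires all degrees even.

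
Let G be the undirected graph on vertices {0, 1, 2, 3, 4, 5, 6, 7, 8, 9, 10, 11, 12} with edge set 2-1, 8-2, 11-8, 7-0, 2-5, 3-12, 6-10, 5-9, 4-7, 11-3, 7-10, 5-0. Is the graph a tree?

Yes

The graph has 13 vertices and 12 edges.
It is connected with exactly 12 edges, hence acyclic — it is a tree.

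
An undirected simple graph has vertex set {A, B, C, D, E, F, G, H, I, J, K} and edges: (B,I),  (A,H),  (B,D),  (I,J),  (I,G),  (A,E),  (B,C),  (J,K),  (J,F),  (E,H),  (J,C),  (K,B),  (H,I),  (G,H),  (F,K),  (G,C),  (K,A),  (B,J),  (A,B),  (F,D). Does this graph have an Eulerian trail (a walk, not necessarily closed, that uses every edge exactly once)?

No

Degrees: A:4, B:6, C:3, D:2, E:2, F:3, G:3, H:4, I:4, J:5, K:4
Odd-degree vertices: C, F, G, J (4 total).
An Eulerian trail requires 0 or 2 odd-degree vertices; here there are 4.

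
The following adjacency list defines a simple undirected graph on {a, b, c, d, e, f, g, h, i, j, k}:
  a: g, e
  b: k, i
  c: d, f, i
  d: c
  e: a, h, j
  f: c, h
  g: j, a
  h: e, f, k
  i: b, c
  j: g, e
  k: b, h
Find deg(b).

Neighbors of b: i, k.

2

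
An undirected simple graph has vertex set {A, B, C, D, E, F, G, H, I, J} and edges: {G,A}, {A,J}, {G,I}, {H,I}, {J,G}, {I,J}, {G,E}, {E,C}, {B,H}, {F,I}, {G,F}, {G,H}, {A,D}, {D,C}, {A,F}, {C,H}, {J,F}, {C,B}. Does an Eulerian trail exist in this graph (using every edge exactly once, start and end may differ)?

Degrees: A:4, B:2, C:4, D:2, E:2, F:4, G:6, H:4, I:4, J:4
Odd-degree vertices: none (0 total).
The non-isolated vertices are connected and exactly 0 have odd degree, so an Eulerian trail exists.

Yes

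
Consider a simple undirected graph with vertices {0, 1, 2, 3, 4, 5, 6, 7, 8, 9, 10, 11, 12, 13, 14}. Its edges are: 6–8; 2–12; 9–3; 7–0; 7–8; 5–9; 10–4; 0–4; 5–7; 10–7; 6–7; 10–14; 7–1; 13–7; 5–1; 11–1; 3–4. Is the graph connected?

Component: {2, 12}
Component: {0, 1, 3, 4, 5, 6, 7, 8, 9, 10, 11, 13, 14}
There are 2 separate components, so the graph is not connected.

No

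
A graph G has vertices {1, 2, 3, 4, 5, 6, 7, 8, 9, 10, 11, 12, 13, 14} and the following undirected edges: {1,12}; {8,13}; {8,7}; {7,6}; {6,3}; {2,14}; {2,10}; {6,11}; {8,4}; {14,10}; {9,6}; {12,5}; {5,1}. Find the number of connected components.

Component: {1, 5, 12}
Component: {2, 10, 14}
Component: {3, 4, 6, 7, 8, 9, 11, 13}

3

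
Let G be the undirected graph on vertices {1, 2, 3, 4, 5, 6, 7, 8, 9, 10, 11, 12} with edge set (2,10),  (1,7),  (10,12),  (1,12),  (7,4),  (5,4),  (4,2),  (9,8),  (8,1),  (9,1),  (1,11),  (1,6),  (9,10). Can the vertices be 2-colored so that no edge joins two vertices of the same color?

No

1-8-9-1 is an odd cycle (length 3), and a bipartite graph can contain only even cycles.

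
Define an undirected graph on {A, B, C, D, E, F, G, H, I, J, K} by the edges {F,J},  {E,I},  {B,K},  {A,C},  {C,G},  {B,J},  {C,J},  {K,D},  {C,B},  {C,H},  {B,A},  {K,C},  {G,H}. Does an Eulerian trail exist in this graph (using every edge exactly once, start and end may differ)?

Degrees: A:2, B:4, C:6, D:1, E:1, F:1, G:2, H:2, I:1, J:3, K:3
Odd-degree vertices: D, E, F, I, J, K (6 total).
With 6 odd-degree vertices (more than two), no single trail can use every edge.

No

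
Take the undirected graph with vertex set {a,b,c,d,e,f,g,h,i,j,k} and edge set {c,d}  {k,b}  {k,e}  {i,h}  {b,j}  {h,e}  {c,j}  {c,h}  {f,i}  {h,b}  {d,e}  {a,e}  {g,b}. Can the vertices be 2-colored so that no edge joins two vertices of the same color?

Partition the vertices as {b, c, e, i} vs {a, d, f, g, h, j, k}. Each listed edge has one endpoint in each part, so the graph is bipartite.

Yes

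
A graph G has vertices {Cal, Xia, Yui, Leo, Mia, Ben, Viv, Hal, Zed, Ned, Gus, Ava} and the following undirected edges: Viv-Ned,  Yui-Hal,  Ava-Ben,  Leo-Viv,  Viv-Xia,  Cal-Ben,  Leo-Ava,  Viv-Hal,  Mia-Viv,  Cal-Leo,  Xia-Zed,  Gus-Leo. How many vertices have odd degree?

6

Degrees: Cal:2, Xia:2, Yui:1, Leo:4, Mia:1, Ben:2, Viv:5, Hal:2, Zed:1, Ned:1, Gus:1, Ava:2
Odd-degree vertices: Yui, Mia, Viv, Zed, Ned, Gus.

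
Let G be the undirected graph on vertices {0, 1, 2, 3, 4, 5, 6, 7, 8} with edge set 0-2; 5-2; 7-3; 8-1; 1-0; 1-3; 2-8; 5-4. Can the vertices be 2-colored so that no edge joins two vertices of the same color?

Yes

A valid 2-coloring puts {1, 2, 4, 6, 7} on one side and {0, 3, 5, 8} on the other; every edge crosses between the two sides.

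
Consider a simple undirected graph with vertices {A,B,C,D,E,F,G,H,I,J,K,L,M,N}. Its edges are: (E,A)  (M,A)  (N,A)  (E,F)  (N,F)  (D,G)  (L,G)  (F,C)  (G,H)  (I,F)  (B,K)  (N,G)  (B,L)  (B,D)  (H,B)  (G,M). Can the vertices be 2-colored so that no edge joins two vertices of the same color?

Yes

Color {C, D, E, H, I, J, K, L, M, N} black and {A, B, F, G} white. No edge joins two same-colored vertices, so the graph is bipartite.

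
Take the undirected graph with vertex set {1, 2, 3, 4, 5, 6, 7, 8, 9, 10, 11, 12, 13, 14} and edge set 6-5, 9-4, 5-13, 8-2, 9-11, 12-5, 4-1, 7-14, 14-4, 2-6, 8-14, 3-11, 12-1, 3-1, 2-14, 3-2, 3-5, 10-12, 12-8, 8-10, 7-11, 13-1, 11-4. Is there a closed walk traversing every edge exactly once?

Yes

Degrees: 1:4, 2:4, 3:4, 4:4, 5:4, 6:2, 7:2, 8:4, 9:2, 10:2, 11:4, 12:4, 13:2, 14:4
Every vertex has even degree and the edges form a single connected piece, so an Eulerian circuit exists.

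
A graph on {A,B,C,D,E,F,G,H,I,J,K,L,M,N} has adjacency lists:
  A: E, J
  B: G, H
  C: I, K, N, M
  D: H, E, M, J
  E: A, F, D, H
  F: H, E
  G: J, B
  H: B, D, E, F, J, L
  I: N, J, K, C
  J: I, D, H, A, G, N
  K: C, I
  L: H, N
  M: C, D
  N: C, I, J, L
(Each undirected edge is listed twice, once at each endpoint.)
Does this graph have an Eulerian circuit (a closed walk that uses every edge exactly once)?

Yes

Degrees: A:2, B:2, C:4, D:4, E:4, F:2, G:2, H:6, I:4, J:6, K:2, L:2, M:2, N:4
Every vertex has even degree and the edges form a single connected piece, so an Eulerian circuit exists.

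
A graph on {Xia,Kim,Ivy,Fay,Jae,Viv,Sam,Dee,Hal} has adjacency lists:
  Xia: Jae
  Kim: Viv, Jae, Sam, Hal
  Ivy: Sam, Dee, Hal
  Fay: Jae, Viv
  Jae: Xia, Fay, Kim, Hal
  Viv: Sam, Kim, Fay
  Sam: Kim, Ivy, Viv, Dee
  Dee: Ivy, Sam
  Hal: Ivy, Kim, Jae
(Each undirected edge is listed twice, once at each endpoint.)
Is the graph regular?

No

Degrees: Xia:1, Kim:4, Ivy:3, Fay:2, Jae:4, Viv:3, Sam:4, Dee:2, Hal:3
Degrees are not all equal (e.g. deg(Xia)=1 but deg(Kim)=4); not regular.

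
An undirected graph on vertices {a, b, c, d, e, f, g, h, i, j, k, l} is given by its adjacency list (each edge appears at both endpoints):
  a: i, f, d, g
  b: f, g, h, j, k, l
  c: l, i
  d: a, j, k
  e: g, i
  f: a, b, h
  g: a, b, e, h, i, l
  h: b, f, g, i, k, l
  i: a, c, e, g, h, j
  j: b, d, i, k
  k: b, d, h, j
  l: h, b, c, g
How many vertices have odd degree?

Degrees: a:4, b:6, c:2, d:3, e:2, f:3, g:6, h:6, i:6, j:4, k:4, l:4
Odd-degree vertices: d, f.

2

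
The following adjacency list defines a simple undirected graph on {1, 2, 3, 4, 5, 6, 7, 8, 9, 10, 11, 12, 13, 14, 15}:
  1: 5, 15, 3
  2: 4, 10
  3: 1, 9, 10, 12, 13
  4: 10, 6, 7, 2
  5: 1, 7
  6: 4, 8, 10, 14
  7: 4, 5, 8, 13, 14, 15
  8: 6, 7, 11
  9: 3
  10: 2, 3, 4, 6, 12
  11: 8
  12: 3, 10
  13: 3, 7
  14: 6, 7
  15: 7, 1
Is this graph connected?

Yes

Starting from 1 and exploring outward reaches every vertex (1, 15, 5, 3, 7, 10, 9, 12, 13, 14, 8, 4, 6, 2, 11); the graph is connected.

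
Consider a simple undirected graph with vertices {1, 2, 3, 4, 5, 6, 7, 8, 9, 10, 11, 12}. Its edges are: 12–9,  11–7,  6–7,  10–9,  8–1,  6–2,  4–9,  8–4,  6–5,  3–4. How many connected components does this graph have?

2

Component: {2, 5, 6, 7, 11}
Component: {1, 3, 4, 8, 9, 10, 12}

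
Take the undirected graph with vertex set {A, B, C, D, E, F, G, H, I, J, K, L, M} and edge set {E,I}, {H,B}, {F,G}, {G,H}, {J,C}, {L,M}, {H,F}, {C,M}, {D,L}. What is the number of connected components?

Component: {A}
Component: {K}
Component: {E, I}
Component: {B, F, G, H}
Component: {C, D, J, L, M}

5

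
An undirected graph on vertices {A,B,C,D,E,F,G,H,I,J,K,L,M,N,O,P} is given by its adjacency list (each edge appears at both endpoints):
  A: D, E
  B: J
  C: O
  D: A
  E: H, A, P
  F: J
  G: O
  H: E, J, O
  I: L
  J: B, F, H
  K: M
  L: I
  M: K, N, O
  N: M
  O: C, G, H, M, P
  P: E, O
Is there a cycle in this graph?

|V| = 16, |E| = 15, number of components = 2.
Since 15 > 16 - 2, a cycle must exist; for instance E-P-O-H-E.

Yes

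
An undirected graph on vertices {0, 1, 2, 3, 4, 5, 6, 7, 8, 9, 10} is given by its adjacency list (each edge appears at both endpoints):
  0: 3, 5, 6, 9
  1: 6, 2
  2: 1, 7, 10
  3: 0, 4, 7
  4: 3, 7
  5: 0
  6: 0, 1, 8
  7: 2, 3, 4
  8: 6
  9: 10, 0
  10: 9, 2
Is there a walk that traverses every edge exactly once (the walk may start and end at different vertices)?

Degrees: 0:4, 1:2, 2:3, 3:3, 4:2, 5:1, 6:3, 7:3, 8:1, 9:2, 10:2
Odd-degree vertices: 2, 3, 5, 6, 7, 8 (6 total).
An Eulerian trail requires 0 or 2 odd-degree vertices; here there are 6.

No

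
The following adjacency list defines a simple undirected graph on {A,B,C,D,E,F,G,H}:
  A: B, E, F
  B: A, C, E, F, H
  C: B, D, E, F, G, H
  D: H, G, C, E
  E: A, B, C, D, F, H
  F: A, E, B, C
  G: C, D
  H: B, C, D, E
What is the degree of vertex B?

Neighbors of B: A, C, E, F, H.

5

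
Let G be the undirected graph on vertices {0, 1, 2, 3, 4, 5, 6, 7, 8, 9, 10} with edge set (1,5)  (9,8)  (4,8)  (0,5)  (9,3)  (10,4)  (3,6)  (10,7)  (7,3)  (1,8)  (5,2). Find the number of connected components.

Component: {0, 1, 2, 3, 4, 5, 6, 7, 8, 9, 10}

1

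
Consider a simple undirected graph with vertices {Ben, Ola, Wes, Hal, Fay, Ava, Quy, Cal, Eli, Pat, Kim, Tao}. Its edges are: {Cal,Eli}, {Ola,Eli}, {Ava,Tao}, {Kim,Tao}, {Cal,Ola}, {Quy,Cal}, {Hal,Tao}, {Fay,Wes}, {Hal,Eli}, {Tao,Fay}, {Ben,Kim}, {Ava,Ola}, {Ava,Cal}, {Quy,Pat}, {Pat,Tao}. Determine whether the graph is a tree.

|V| = 12, |E| = 15.
A tree on 12 vertices has exactly 11 edges; this graph has 15, so it contains a cycle and is not a tree.

No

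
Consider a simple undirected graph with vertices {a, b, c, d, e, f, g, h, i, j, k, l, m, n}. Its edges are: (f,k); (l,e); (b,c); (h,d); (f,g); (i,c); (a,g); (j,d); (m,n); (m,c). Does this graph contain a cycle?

|V| = 14, |E| = 10, number of components = 4.
Since 10 = 14 - 4, the graph is a forest and contains no cycle.

No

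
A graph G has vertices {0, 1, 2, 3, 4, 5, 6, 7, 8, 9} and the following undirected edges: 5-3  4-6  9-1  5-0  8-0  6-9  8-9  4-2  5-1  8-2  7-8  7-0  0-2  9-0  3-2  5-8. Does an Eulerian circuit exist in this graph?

Degrees: 0:5, 1:2, 2:4, 3:2, 4:2, 5:4, 6:2, 7:2, 8:5, 9:4
Vertices with odd degree: 0, 8. An Eulerian circuit requires all degrees even.

No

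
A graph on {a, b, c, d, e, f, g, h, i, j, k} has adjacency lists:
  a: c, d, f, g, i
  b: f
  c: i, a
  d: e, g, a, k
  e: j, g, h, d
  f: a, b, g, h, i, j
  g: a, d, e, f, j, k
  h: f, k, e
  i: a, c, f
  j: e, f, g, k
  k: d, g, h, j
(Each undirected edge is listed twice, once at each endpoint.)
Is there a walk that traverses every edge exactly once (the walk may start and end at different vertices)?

No

Degrees: a:5, b:1, c:2, d:4, e:4, f:6, g:6, h:3, i:3, j:4, k:4
Odd-degree vertices: a, b, h, i (4 total).
With 4 odd-degree vertices (more than two), no single trail can use every edge.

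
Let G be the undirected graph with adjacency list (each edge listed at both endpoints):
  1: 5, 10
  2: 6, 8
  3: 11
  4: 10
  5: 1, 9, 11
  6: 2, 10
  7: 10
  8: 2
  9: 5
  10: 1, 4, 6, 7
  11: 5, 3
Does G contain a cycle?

No

|V| = 11, |E| = 10, number of components = 1.
Since 10 = 11 - 1, the graph is a forest and contains no cycle.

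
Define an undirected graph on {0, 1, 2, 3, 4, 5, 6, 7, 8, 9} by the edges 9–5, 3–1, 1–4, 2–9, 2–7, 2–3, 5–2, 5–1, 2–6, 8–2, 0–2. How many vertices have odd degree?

8

Degrees: 0:1, 1:3, 2:7, 3:2, 4:1, 5:3, 6:1, 7:1, 8:1, 9:2
Odd-degree vertices: 0, 1, 2, 4, 5, 6, 7, 8.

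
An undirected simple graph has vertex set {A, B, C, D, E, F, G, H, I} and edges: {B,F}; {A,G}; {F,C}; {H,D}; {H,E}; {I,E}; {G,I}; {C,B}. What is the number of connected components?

2

Component: {B, C, F}
Component: {A, D, E, G, H, I}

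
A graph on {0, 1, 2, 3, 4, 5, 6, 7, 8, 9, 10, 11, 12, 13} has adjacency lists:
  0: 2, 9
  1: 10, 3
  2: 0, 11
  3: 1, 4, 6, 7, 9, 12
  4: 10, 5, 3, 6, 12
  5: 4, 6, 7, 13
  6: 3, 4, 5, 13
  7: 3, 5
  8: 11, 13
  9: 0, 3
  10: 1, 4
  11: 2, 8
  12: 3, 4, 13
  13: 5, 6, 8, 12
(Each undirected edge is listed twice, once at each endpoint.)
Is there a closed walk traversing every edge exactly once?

No

Degrees: 0:2, 1:2, 2:2, 3:6, 4:5, 5:4, 6:4, 7:2, 8:2, 9:2, 10:2, 11:2, 12:3, 13:4
Vertices with odd degree: 4, 12. An Eulerian circuit requires all degrees even.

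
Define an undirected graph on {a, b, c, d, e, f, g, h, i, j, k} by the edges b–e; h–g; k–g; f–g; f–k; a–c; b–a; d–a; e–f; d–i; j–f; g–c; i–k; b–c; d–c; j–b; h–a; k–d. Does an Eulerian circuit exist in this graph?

Yes

Degrees: a:4, b:4, c:4, d:4, e:2, f:4, g:4, h:2, i:2, j:2, k:4
Every vertex has even degree and the edges form a single connected piece, so an Eulerian circuit exists.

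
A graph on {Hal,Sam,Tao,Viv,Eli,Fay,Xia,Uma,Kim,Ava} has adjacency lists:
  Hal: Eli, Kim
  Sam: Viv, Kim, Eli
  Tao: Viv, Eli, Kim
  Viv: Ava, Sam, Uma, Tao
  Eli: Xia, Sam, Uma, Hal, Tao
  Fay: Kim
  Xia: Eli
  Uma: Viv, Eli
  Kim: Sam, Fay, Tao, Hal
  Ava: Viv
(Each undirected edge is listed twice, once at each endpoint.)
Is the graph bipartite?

Yes

A valid 2-coloring puts {Viv, Eli, Kim} on one side and {Hal, Sam, Tao, Fay, Xia, Uma, Ava} on the other; every edge crosses between the two sides.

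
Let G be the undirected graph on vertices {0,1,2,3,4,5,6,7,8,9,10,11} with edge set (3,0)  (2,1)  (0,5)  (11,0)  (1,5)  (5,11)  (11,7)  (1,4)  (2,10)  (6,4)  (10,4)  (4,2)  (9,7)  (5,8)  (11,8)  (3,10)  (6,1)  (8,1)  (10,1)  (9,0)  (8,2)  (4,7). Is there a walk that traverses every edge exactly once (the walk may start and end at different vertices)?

Yes

Degrees: 0:4, 1:6, 2:4, 3:2, 4:5, 5:4, 6:2, 7:3, 8:4, 9:2, 10:4, 11:4
Odd-degree vertices: 4, 7 (2 total).
With 2 odd-degree vertices and all edges in one connected piece, an Eulerian trail exists (from 4 to 7).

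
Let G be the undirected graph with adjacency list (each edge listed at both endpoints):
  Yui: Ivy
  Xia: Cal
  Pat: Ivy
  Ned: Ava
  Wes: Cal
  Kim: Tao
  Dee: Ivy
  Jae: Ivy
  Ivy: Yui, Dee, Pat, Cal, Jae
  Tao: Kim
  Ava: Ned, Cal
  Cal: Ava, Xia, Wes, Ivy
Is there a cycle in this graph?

The graph has 12 vertices, 10 edges, and 2 connected components.
Since 10 = 12 - 2, the graph is a forest and contains no cycle.

No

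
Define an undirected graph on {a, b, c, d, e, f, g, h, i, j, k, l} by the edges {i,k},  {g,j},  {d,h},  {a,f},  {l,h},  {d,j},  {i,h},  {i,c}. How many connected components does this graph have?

4

Component: {b}
Component: {e}
Component: {a, f}
Component: {c, d, g, h, i, j, k, l}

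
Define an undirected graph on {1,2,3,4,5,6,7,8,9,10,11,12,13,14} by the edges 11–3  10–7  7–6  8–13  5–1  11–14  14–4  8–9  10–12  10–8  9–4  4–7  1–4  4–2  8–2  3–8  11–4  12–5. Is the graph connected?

Starting from 1 and exploring outward reaches every vertex (1, 4, 5, 11, 7, 9, 14, 2, 12, 3, 6, 10, 8, 13); the graph is connected.

Yes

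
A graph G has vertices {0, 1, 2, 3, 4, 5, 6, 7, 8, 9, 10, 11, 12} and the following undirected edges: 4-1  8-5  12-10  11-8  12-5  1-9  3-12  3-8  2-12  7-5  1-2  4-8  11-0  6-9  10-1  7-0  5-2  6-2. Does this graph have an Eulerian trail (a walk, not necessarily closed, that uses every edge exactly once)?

Degrees: 0:2, 1:4, 2:4, 3:2, 4:2, 5:4, 6:2, 7:2, 8:4, 9:2, 10:2, 11:2, 12:4
Odd-degree vertices: none (0 total).
The non-isolated vertices are connected and exactly 0 have odd degree, so an Eulerian trail exists.

Yes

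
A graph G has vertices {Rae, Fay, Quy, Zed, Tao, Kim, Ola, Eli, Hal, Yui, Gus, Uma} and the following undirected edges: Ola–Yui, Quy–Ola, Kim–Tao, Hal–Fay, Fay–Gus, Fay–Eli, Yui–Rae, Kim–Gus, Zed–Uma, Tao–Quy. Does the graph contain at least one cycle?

|V| = 12, |E| = 10, number of components = 2.
Since 10 = 12 - 2, the graph is a forest and contains no cycle.

No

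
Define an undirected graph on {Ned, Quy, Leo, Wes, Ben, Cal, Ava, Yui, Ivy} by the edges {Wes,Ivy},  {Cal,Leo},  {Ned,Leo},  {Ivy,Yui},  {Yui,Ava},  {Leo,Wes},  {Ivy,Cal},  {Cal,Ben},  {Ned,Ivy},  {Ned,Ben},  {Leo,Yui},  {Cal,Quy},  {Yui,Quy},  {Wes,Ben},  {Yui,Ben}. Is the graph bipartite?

Yes

Partition the vertices as {Quy, Leo, Ben, Ava, Ivy} vs {Ned, Wes, Cal, Yui}. Each listed edge has one endpoint in each part, so the graph is bipartite.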